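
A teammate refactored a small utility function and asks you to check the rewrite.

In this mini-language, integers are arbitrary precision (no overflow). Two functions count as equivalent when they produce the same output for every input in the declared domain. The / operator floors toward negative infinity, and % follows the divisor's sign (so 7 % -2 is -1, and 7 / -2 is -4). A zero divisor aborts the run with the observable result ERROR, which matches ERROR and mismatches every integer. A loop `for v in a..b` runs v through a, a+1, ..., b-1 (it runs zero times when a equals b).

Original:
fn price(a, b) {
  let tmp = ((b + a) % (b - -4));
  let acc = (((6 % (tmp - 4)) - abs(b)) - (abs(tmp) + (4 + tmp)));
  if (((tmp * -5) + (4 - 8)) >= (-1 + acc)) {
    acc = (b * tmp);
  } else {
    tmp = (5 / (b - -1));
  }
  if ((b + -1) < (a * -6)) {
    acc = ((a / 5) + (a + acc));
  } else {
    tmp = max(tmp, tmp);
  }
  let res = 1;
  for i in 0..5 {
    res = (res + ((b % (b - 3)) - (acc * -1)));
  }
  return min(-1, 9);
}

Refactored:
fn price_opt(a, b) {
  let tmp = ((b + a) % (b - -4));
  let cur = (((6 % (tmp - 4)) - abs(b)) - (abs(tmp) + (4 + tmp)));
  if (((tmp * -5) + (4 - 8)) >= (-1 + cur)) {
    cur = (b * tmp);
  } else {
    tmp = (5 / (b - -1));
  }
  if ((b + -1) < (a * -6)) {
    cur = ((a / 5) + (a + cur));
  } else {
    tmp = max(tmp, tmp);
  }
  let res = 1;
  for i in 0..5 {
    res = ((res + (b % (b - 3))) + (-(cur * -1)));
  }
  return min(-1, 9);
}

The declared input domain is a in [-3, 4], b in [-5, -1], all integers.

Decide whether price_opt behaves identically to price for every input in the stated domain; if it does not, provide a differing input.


Behavior is preserved: although local variable names differ; also arithmetic usage differs, the outputs never diverge.
One worked example (a=3, b=-3) — price: tmp := 0 | acc := -9 | (((tmp * -5) + (4 - 8)) >= (-1 + acc)): true | acc := 0 | ((b + -1) < (a * -6)): false | tmp := 0 | res := 1 | iter i=0: | res := -2 | iter i=1: | res := -5 | iter i=2: | res := -8 | iter i=3: | res := -11 | iter i=4: | res := -14 | result -1; price_opt: tmp := 0 | cur := -9 | (((tmp * -5) + (4 - 8)) >= (-1 + cur)): true | cur := 0 | ((b + -1) < (a * -6)): false | tmp := 0 | res := 1 | iter i=0: | res := -2 | iter i=1: | res := -5 | iter i=2: | res := -8 | iter i=3: | res := -11 | iter i=4: | res := -14 | result -1; agreement on -1.
Sweeping the whole domain (40 inputs) finds no disagreement.
verdict: equivalent


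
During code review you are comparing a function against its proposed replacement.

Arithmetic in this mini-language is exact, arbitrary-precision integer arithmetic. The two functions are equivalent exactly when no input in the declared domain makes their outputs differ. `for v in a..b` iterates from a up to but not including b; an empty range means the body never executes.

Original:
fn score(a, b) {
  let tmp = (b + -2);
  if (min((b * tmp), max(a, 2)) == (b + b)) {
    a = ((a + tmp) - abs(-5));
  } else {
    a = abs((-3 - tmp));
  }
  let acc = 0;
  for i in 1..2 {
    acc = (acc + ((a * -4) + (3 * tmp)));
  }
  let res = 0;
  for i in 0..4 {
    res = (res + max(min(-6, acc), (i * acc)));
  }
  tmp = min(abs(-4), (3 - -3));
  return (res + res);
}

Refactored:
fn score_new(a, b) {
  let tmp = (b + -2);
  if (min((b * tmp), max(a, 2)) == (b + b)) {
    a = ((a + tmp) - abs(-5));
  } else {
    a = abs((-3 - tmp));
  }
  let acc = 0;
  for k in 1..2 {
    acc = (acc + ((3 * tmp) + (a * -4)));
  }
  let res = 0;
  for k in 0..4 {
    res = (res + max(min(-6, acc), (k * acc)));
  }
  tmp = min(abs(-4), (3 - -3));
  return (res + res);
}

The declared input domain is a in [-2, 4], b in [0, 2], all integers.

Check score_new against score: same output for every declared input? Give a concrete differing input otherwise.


Reading the diff, among the changes: local variable names differ.
Spot check at a=1, b=1 — score: tmp=-1, then (min((b * tmp), max(a, 2)) == (b + b)) is false, then a=2, then acc=0, then (i=1), then acc=-11, then res=0, then (i=0), then res=0, then (i=1), then res=-11, then (i=2), then res=-22, then (i=3), then res=-33, then tmp=4, then returns -66. score_new: tmp=-1, then (min((b * tmp), max(a, 2)) == (b + b)) is false, then a=2, then acc=0, then (k=1), then acc=-11, then res=0, then (k=0), then res=0, then (k=1), then res=-11, then (k=2), then res=-22, then (k=3), then res=-33, then tmp=4, then returns -66. Both give -66.
Sweeping the whole domain (21 inputs) finds no disagreement.
verdict: equivalent


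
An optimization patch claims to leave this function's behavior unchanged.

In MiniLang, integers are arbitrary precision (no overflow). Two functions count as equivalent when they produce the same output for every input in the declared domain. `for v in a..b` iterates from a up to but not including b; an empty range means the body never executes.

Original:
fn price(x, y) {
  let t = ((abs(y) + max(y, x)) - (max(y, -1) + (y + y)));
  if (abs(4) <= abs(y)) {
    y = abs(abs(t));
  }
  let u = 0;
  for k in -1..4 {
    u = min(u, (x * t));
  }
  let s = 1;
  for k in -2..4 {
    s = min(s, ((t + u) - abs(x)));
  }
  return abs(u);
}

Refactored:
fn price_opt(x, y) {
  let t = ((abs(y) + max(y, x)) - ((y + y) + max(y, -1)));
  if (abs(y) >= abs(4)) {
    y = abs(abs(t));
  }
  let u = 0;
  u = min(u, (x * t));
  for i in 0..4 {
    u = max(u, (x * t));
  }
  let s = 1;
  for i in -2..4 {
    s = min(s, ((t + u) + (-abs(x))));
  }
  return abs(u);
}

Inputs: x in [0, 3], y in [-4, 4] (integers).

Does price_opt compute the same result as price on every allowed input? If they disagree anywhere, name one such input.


At x=1, y=-4: price gives 0, price_opt gives 14.
verdict: not equivalent; witness: x=1, y=-4


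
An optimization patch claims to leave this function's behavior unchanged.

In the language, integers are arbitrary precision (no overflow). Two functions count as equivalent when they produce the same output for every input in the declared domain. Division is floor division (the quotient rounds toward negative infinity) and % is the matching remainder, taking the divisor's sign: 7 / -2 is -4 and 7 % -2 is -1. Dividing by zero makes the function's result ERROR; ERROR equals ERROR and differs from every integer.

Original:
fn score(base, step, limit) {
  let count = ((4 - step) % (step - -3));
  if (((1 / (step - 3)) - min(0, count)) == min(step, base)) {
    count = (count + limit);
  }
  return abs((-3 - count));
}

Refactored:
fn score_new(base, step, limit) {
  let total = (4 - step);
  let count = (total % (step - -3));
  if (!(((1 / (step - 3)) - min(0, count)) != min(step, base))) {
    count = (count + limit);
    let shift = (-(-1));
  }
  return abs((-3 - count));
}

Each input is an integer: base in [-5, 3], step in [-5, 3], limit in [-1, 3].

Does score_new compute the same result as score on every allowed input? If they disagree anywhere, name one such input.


Behavior is preserved: although comparison usage differs; statement counts differ; boolean connective usage differs; local variable names differ; constant usage differs, the outputs never diverge.
Spot check at base=0, step=-1, limit=-1 — score: count=1, then (((1 / (step - 3)) - min(0, count)) == min(step, base)) is true, then count=0, then returns 3. score_new: total=5, then count=1, then (!(((1 / (step - 3)) - min(0, count)) != min(step, base))) is true, then count=0, then shift=1, then returns 3. Both give 3.
An exhaustive pass over the 405 declared inputs shows identical outputs.
verdict: equivalent


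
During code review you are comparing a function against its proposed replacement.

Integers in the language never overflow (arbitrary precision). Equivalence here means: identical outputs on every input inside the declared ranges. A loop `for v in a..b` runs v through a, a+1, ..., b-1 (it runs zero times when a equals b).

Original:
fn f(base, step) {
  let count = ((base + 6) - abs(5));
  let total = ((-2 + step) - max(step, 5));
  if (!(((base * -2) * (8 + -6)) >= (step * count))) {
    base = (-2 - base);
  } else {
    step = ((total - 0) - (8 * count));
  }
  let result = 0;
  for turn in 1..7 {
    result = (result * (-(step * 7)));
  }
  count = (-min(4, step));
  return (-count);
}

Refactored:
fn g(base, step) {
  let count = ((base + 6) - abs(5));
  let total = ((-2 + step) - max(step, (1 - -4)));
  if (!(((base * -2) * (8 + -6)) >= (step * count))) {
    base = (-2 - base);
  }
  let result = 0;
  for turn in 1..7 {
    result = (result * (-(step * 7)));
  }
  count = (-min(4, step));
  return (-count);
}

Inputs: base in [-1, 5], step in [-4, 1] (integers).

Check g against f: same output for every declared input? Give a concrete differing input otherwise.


Take base=-1, step=-4.
f: count = 0; total = -11; (!(((base * -2) * (8 + -6)) >= (step * count))) -> false; step = -11; result = 0; [turn=1]; result = 0; [turn=2]; result = 0; [turn=3]; result = 0; [turn=4]; result = 0; [turn=5]; result = 0; [turn=6]; result = 0; count = 11; return -11
g: count = 0; total = -11; (!(((base * -2) * (8 + -6)) >= (step * count))) -> false; result = 0; [turn=1]; result = 0; [turn=2]; result = 0; [turn=3]; result = 0; [turn=4]; result = 0; [turn=5]; result = 0; [turn=6]; result = 0; count = 4; return -4
-11 != -4, so the rewrite changes behavior.
verdict: not equivalent; witness: base=-1, step=-4


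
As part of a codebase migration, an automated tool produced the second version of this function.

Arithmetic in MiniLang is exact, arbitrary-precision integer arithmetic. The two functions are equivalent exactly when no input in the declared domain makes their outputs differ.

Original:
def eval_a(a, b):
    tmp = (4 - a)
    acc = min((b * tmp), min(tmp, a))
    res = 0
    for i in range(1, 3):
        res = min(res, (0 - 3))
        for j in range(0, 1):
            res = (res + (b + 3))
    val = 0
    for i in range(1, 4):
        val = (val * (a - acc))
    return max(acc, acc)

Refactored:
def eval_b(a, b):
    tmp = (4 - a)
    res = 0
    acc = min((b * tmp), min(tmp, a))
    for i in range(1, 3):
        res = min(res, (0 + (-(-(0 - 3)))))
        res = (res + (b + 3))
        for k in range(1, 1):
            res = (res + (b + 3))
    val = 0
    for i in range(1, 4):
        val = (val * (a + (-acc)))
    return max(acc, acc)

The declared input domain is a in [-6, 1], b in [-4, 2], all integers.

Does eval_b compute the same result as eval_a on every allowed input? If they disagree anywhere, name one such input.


Side by side, the visible changes include: statement counts differ, and arithmetic usage differs, and constant usage differs, and local variable names differ, and loop structure differs.
Tracing a=-6, b=-1: eval_a: tmp = 10; acc = -10; res = 0; [i=1]; res = -3; [j=0]; res = -1; [i=2]; res = -3; [j=0]; res = -1; val = 0; [i=1]; val = 0; [i=2]; val = 0; [i=3]; val = 0; return -10 | eval_b: tmp = 10; res = 0; acc = -10; [i=1]; res = -3; res = -1; the k loop: no iterations; [i=2]; res = -3; res = -1; the k loop: no iterations; val = 0; [i=1]; val = 0; [i=2]; val = 0; [i=3]; val = 0; return -10 — matching result -10.
Across all 56 domain points the two functions coincide.
verdict: equivalent


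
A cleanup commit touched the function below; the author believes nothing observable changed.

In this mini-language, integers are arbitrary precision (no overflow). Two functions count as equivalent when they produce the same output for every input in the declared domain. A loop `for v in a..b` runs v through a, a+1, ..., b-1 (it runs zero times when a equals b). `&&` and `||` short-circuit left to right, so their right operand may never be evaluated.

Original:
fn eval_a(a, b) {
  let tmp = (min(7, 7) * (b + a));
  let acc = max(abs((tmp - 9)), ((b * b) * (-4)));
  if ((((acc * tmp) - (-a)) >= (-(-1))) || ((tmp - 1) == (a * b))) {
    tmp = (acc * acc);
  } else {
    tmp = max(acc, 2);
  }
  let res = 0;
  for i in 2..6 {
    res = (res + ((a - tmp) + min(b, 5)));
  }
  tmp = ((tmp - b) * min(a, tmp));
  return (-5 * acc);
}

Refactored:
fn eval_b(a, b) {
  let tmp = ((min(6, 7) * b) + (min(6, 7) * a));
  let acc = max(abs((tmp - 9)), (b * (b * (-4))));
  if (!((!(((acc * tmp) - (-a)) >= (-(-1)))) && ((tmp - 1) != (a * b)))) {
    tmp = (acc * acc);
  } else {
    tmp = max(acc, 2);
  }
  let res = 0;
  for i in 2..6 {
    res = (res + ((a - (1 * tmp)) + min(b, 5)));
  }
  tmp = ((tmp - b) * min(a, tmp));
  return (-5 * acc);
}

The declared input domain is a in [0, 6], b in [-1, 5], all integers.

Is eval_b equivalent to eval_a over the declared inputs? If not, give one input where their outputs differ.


Run the pair on a=0, b=-1.
eval_a: tmp = -7; acc = 16; ((((acc * tmp) - (-a)) >= (-(-1))) || ((tmp - 1) == (a * b))) -> false; tmp = 16; res = 0; [i=2]; res = -17; [i=3]; res = -34; [i=4]; res = -51; [i=5]; res = -68; tmp = 0; return -80
eval_b: tmp = -6; acc = 15; (!((!(((acc * tmp) - (-a)) >= (-(-1)))) && ((tmp - 1) != (a * b)))) -> false; tmp = 15; res = 0; [i=2]; res = -16; [i=3]; res = -32; [i=4]; res = -48; [i=5]; res = -64; tmp = 0; return -75
-80 against -75: the behavior changed.
verdict: not equivalent; witness: a=0, b=-1


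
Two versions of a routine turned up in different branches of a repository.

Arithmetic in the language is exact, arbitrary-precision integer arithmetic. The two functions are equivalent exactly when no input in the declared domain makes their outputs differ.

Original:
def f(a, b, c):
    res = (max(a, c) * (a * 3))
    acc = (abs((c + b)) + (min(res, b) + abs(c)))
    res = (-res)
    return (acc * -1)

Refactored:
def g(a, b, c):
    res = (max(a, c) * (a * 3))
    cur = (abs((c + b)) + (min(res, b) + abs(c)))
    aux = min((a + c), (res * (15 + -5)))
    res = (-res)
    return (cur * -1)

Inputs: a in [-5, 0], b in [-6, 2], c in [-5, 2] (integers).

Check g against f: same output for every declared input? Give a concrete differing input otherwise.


One difference looks behavioral, but it never changes the outcome for any declared input; all 432 inputs agree.
verdict: equivalent


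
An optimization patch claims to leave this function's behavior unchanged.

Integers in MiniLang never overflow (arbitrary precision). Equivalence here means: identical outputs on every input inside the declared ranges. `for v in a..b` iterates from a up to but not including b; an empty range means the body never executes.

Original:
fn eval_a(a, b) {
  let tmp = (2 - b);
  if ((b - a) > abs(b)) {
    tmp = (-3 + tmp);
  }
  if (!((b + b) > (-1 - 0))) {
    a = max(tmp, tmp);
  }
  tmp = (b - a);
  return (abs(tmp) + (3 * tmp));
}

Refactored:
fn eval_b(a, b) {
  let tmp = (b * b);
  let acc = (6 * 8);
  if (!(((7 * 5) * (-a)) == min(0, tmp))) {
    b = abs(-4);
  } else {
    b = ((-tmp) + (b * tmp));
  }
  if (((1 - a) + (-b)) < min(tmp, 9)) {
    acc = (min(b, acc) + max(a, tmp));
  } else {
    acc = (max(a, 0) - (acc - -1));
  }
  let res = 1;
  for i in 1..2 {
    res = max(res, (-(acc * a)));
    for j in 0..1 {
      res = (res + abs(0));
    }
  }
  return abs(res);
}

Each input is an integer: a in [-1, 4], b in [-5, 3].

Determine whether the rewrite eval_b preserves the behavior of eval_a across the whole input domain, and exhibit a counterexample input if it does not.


Consider the input a=-1, b=-5.
eval_a: tmp = 7; ((b - a) > abs(b)) -> false; (!((b + b) > (-1 - 0))) -> true; a = 7; tmp = -12; return -24
eval_b: tmp = 25; acc = 48; (!(((7 * 5) * (-a)) == min(0, tmp))) -> true; b = 4; (((1 - a) + (-b)) < min(tmp, 9)) -> true; acc = 29; res = 1; [i=1]; res = 29; [j=0]; res = 29; return 29
-24 vs 29 — the two versions disagree here.
verdict: not equivalent; witness: a=-1, b=-5


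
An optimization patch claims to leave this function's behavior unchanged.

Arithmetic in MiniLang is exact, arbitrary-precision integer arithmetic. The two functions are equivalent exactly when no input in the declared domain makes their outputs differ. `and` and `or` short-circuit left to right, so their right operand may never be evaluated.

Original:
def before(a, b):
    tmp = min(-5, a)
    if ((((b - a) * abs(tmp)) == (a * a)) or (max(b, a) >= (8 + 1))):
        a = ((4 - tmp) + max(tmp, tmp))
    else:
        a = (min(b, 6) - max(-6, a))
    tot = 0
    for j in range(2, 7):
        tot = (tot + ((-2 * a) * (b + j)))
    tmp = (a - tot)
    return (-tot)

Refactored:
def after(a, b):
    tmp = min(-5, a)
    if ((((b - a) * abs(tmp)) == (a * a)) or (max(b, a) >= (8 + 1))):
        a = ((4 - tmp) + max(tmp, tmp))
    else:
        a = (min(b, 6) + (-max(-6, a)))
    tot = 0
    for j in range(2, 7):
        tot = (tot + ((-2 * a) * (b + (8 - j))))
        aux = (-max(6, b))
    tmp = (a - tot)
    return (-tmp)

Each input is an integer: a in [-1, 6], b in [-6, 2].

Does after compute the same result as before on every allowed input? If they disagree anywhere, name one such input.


There is a counterexample at a=-1, b=-6: 100 on one side, -95 on the other.
before: tmp = -5; ((((b - a) * abs(tmp)) == (a * a)) or (max(b, a) >= (8 + 1))) -> false; a = -5; tot = 0; [j=2]; tot = -40; [j=3]; tot = -70; [j=4]; tot = -90; [j=5]; tot = -100; [j=6]; tot = -100; tmp = 95; return 100
after: tmp = -5; ((((b - a) * abs(tmp)) == (a * a)) or (max(b, a) >= (8 + 1))) -> false; a = -5; tot = 0; [j=2]; tot = 0; aux = -6; [j=3]; tot = -10; aux = -6; [j=4]; tot = -30; aux = -6; [j=5]; tot = -60; aux = -6; [j=6]; tot = -100; aux = -6; tmp = 95; return -95
verdict: not equivalent; witness: a=-1, b=-6


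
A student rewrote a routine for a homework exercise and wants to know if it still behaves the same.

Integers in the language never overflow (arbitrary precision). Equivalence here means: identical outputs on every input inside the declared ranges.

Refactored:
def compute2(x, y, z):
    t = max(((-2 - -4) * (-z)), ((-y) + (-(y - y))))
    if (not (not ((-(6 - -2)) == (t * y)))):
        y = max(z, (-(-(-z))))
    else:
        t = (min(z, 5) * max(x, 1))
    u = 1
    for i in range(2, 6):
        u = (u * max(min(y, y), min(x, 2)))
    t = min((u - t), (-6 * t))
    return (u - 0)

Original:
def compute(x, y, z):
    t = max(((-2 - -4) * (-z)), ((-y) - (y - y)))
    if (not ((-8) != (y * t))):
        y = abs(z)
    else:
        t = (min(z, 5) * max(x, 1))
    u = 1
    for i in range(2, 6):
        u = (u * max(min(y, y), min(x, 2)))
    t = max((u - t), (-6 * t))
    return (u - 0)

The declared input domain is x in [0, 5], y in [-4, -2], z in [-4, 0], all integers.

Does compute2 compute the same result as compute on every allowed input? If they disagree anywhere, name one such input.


The one real change (`max((u - t), (-6 * t))` became `min((u - t), (-6 * t))`) has no effect anywhere in the declared ranges; all 90 inputs agree.
verdict: equivalent


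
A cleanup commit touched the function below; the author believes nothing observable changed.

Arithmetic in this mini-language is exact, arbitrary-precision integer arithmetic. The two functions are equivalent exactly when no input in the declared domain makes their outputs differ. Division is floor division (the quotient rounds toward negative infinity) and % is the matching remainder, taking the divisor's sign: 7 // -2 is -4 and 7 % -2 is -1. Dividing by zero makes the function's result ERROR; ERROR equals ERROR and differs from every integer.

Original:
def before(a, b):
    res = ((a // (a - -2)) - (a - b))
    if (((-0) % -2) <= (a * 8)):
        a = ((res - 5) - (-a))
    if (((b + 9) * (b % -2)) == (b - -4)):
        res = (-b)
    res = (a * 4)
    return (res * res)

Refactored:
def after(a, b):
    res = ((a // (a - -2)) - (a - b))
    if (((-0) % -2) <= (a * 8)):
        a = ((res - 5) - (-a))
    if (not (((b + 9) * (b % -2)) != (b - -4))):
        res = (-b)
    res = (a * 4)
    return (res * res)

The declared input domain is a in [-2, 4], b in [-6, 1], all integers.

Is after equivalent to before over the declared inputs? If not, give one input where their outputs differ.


Equivalent — the differences include boolean connective usage differs; and comparison usage differs, yet no declared input distinguishes the two.
Tracing a=1, b=-2: before: res becomes -3; next (((-0) % -2) <= (a * 8)) evaluates to true; next a becomes -7; next (((b + 9) * (b % -2)) == (b - -4)) evaluates to false; next res becomes -28; next final value 784 | after: res becomes -3; next (((-0) % -2) <= (a * 8)) evaluates to true; next a becomes -7; next (not (((b + 9) * (b % -2)) != (b - -4))) evaluates to false; next res becomes -28; next final value 784 — matching result 784.
Sweeping the whole domain (56 inputs) finds no disagreement.
verdict: equivalent


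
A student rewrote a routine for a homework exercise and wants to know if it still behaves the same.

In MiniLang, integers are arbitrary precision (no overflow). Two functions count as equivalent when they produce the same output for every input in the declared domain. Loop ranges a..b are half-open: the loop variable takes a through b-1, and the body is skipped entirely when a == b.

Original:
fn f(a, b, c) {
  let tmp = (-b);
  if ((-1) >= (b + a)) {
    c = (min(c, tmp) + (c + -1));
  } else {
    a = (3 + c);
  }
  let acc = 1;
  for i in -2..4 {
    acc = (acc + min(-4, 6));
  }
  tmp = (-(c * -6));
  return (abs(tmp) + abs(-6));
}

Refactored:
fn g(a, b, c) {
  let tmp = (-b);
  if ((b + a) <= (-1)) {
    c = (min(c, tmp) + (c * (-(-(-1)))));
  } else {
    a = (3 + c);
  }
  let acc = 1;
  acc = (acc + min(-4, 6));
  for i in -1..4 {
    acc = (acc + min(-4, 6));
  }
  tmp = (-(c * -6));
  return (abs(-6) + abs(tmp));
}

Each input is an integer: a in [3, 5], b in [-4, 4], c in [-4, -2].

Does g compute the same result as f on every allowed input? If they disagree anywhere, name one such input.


Consider the input a=3, b=-4, c=-4.
f: tmp=4, then ((-1) >= (b + a)) is true, then c=-9, then acc=1, then (i=-2), then acc=-3, then (i=-1), then acc=-7, then (i=0), then acc=-11, then (i=1), then acc=-15, then (i=2), then acc=-19, then (i=3), then acc=-23, then tmp=-54, then returns 60
g: tmp=4, then ((b + a) <= (-1)) is true, then c=0, then acc=1, then acc=-3, then (i=-1), then acc=-7, then (i=0), then acc=-11, then (i=1), then acc=-15, then (i=2), then acc=-19, then (i=3), then acc=-23, then tmp=0, then returns 6
60 and 6 differ, so these are not the same function on this domain.
verdict: not equivalent; witness: a=3, b=-4, c=-4


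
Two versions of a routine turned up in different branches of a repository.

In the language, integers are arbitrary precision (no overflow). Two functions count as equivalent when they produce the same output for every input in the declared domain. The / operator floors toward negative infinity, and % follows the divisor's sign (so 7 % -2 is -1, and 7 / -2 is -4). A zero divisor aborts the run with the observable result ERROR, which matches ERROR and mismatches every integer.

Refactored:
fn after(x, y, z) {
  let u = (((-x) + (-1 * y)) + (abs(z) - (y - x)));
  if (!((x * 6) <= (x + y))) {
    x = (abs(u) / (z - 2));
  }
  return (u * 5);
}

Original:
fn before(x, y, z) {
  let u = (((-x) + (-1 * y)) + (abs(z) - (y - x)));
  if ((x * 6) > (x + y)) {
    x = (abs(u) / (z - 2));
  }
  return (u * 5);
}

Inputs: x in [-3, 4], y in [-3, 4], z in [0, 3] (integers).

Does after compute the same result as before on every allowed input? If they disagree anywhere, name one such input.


Side by side, the visible changes include: comparison usage differs, boolean connective usage differs.
Spot check at x=-2, y=1, z=2 — before: u=0, then ((x * 6) > (x + y)) is false, then returns 0. after: u=0, then (!((x * 6) <= (x + y))) is false, then returns 0. Both give 0.
Checked all 256 inputs in the declared domain: the outputs agree on every one.
verdict: equivalent


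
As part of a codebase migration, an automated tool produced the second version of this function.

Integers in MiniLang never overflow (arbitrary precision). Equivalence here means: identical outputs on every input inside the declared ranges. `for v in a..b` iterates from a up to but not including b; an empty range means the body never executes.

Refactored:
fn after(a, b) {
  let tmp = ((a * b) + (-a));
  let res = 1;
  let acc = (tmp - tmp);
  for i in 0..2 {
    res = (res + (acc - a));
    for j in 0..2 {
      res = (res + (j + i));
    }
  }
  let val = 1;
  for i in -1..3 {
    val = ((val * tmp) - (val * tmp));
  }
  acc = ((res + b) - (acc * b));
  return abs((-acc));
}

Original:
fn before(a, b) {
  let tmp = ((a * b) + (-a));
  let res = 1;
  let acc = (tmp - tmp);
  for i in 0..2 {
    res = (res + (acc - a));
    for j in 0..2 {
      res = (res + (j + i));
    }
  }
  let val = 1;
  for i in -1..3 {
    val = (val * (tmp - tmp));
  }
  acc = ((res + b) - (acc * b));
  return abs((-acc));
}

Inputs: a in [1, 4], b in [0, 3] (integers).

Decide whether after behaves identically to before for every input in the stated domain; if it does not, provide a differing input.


Behavior is preserved: although arithmetic usage differs, the outputs never diverge.
Tracing a=2, b=1: before: tmp=0, then res=1, then acc=0, then (i=0), then res=-1, then (j=0), then res=-1, then (j=1), then res=0, then (i=1), then res=-2, then (j=0), then res=-1, then (j=1), then res=1, then val=1, then (i=-1), then val=0, then (i=0), then val=0, then (i=1), then val=0, then (i=2), then val=0, then acc=2, then returns 2 | after: tmp=0, then res=1, then acc=0, then (i=0), then res=-1, then (j=0), then res=-1, then (j=1), then res=0, then (i=1), then res=-2, then (j=0), then res=-1, then (j=1), then res=1, then val=1, then (i=-1), then val=0, then (i=0), then val=0, then (i=1), then val=0, then (i=2), then val=0, then acc=2, then returns 2 — matching result 2.
An exhaustive pass over the 16 declared inputs shows identical outputs.
verdict: equivalent


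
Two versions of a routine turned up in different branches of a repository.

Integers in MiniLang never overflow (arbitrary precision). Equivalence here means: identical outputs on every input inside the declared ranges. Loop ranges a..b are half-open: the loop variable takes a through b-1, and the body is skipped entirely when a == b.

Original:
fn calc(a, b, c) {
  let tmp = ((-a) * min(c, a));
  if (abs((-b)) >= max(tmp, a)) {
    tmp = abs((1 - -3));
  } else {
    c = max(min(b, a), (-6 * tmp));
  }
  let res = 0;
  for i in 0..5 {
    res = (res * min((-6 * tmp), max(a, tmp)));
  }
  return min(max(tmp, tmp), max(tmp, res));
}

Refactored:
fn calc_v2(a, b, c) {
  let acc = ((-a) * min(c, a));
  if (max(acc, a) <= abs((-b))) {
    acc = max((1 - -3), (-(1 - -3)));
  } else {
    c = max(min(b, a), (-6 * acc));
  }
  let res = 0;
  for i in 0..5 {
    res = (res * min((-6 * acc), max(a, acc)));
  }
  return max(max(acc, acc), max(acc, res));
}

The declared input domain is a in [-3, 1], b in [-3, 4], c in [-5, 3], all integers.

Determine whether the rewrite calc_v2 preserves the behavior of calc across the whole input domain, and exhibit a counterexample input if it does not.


Consider the input a=1, b=0, c=1.
calc: tmp=-1, then (abs((-b)) >= max(tmp, a)) is false, then c=6, then res=0, then (i=0), then res=0, then (i=1), then res=0, then (i=2), then res=0, then (i=3), then res=0, then (i=4), then res=0, then returns -1
calc_v2: acc=-1, then (max(acc, a) <= abs((-b))) is false, then c=6, then res=0, then (i=0), then res=0, then (i=1), then res=0, then (i=2), then res=0, then (i=3), then res=0, then (i=4), then res=0, then returns 0
-1 vs 0 — the two versions disagree here.
verdict: not equivalent; witness: a=1, b=0, c=1


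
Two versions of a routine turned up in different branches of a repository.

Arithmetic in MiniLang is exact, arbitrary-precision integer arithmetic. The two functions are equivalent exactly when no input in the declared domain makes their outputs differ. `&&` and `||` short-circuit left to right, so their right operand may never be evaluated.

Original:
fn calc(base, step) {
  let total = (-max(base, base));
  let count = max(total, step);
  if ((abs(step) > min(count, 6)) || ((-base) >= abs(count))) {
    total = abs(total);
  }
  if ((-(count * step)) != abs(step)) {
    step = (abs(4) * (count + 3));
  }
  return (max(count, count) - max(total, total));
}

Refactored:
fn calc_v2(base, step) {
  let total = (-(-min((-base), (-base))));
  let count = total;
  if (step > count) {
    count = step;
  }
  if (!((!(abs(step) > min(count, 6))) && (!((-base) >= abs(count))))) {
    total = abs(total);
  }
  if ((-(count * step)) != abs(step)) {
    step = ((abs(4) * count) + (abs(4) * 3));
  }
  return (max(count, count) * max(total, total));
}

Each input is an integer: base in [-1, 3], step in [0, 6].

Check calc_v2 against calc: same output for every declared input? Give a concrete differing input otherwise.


Evaluate both at base=-1, step=0.
calc: total := 1 | count := 1 | ((abs(step) > min(count, 6)) || ((-base) >= abs(count))): true | total := 1 | ((-(count * step)) != abs(step)): false | result 0
calc_v2: total := 1 | count := 1 | (step > count): false | (!((!(abs(step) > min(count, 6))) && (!((-base) >= abs(count))))): true | total := 1 | ((-(count * step)) != abs(step)): false | result 1
0 against 1: the behavior changed.
verdict: not equivalent; witness: base=-1, step=0


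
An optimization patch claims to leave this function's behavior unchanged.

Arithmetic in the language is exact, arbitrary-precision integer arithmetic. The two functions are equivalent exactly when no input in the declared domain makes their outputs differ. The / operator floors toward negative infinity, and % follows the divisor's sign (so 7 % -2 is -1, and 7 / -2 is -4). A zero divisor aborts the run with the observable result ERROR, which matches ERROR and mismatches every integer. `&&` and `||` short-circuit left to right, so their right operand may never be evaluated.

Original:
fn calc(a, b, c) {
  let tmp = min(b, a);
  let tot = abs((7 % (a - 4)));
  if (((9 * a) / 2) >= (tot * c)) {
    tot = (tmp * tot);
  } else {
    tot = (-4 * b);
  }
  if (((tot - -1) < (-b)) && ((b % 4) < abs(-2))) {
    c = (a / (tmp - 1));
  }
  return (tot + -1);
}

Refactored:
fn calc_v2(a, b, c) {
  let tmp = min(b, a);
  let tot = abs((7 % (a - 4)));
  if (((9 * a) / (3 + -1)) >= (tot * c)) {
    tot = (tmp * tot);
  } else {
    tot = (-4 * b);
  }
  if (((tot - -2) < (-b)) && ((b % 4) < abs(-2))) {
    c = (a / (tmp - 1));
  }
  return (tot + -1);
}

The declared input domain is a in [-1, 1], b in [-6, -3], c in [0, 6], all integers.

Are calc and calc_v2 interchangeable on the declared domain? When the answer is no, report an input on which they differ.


The suspicious edit (`-1` became `-2`) never changes the result for any input inside the declared domain; all 84 inputs agree.
verdict: equivalent


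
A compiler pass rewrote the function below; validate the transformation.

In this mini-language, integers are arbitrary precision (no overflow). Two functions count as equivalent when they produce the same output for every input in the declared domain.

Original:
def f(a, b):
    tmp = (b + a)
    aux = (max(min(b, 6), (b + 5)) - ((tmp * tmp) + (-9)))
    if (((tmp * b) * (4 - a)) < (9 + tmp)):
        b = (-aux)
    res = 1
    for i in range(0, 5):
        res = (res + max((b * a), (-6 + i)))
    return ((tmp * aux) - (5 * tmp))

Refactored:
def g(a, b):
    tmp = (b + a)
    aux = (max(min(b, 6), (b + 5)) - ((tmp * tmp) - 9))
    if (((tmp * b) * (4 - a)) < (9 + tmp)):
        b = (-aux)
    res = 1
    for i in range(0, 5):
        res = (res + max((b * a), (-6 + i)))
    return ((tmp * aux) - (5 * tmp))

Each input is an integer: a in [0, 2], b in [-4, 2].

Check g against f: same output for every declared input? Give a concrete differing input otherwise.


Behavior is preserved: although arithmetic usage differs, the outputs never diverge.
Spot check at a=2, b=2 — f: tmp becomes 4; next aux becomes 0; next (((tmp * b) * (4 - a)) < (9 + tmp)) evaluates to false; next res becomes 1; next at i=0:; next res becomes 5; next at i=1:; next res becomes 9; next at i=2:; next res becomes 13; next at i=3:; next res becomes 17; next at i=4:; next res becomes 21; next final value -20. g: tmp becomes 4; next aux becomes 0; next (((tmp * b) * (4 - a)) < (9 + tmp)) evaluates to false; next res becomes 1; next at i=0:; next res becomes 5; next at i=1:; next res becomes 9; next at i=2:; next res becomes 13; next at i=3:; next res becomes 17; next at i=4:; next res becomes 21; next final value -20. Both give -20.
An exhaustive pass over the 21 declared inputs shows identical outputs.
verdict: equivalent


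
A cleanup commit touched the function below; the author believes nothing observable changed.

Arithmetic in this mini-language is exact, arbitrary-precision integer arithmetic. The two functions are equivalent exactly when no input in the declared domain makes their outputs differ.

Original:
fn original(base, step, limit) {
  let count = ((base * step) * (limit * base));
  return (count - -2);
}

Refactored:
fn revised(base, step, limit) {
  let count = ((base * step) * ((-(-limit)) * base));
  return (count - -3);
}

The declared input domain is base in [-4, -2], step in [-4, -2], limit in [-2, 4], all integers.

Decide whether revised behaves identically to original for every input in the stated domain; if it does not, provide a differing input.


Take base=-4, step=-4, limit=-2.
original: count becomes 128; next final value 130
revised: count becomes 128; next final value 131
130 and 131 differ, so these are not the same function on this domain.
verdict: not equivalent; witness: base=-4, step=-4, limit=-2


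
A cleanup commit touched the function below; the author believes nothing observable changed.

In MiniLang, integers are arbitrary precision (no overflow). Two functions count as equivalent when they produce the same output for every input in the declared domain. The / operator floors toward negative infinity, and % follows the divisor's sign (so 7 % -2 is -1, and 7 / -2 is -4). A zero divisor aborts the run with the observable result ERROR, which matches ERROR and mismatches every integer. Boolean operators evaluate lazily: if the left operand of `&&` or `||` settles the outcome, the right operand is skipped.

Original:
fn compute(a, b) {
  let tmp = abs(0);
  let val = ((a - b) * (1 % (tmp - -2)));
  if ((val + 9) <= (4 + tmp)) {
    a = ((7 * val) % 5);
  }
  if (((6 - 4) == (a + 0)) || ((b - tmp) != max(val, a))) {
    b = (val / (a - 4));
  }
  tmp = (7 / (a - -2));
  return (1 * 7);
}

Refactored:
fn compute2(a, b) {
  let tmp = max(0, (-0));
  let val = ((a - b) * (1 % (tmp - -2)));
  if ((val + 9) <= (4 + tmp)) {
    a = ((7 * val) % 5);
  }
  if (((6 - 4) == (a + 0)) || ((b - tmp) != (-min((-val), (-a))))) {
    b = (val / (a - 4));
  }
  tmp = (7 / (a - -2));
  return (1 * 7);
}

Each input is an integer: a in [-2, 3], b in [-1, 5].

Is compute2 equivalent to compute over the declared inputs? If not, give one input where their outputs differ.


This is a faithful refactor — constant usage differs, plus min/max/abs usage differs, but the computed results match everywhere.
Tracing a=2, b=4: compute: tmp=0, then val=-2, then ((val + 9) <= (4 + tmp)) is false, then (((6 - 4) == (a + 0)) || ((b - tmp) != max(val, a))) is true, then b=1, then tmp=1, then returns 7 | compute2: tmp=0, then val=-2, then ((val + 9) <= (4 + tmp)) is false, then (((6 - 4) == (a + 0)) || ((b - tmp) != (-min((-val), (-a))))) is true, then b=1, then tmp=1, then returns 7 — matching result 7.
An exhaustive pass over the 42 declared inputs shows identical outputs.
verdict: equivalent


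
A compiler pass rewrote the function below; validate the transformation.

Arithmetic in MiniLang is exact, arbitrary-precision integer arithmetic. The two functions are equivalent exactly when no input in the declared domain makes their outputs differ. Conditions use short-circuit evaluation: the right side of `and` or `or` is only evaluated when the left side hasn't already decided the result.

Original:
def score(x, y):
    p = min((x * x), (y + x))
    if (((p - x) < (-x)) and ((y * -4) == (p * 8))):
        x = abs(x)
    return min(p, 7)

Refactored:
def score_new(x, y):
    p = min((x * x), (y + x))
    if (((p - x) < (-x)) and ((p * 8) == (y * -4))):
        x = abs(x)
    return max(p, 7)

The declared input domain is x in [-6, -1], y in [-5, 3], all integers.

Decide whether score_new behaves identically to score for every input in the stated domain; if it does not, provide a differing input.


Run the pair on x=-6, y=-5.
score: p=-11, then (((p - x) < (-x)) and ((y * -4) == (p * 8))) is false, then returns -11
score_new: p=-11, then (((p - x) < (-x)) and ((p * 8) == (y * -4))) is false, then returns 7
-11 against 7: the behavior changed.
verdict: not equivalent; witness: x=-6, y=-5


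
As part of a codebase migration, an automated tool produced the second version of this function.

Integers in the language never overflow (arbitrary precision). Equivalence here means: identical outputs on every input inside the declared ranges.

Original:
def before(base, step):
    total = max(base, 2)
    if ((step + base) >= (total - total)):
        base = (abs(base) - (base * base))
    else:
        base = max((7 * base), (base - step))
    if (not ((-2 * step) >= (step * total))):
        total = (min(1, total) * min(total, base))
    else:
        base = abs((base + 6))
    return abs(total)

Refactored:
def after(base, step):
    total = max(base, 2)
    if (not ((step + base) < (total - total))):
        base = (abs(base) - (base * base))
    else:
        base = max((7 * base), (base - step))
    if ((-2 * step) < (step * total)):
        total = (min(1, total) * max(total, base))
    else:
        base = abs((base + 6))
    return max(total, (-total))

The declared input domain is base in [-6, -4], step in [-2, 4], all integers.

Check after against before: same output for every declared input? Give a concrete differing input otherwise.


Try base=-6, step=1.
before: total becomes 2; next ((step + base) >= (total - total)) evaluates to false; next base becomes -7; next (not ((-2 * step) >= (step * total))) evaluates to true; next total becomes -7; next final value 7
after: total becomes 2; next (not ((step + base) < (total - total))) evaluates to false; next base becomes -7; next ((-2 * step) < (step * total)) evaluates to true; next total becomes 2; next final value 2
7 and 2 differ, so these are not the same function on this domain.
verdict: not equivalent; witness: base=-6, step=1


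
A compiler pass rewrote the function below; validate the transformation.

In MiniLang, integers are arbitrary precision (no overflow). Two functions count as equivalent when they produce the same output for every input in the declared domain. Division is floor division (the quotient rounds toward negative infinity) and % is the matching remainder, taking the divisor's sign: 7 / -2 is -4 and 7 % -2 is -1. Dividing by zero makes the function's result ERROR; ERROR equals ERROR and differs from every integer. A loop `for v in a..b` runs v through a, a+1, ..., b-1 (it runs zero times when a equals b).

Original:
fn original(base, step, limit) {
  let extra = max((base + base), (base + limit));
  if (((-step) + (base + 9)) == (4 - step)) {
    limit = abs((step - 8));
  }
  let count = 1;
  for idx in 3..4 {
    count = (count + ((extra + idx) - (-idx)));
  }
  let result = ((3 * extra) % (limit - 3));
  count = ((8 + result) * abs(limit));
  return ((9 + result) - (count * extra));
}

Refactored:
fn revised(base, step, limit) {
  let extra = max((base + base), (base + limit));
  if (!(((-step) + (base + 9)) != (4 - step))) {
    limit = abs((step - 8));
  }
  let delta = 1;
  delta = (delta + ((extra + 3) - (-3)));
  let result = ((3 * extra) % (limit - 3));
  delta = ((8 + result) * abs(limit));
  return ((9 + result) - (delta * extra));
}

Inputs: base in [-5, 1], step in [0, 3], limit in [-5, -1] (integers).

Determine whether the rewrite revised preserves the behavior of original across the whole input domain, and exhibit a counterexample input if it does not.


Side by side, the visible changes include: comparison usage differs; statement counts differ; loop structure differs; boolean connective usage differs; constant usage differs; local variable names differ.
As a probe, take base=-5, step=0, limit=-1: original runs extra = -6; (((-step) + (base + 9)) == (4 - step)) -> true; limit = 8; count = 1; [idx=3]; count = 1; result = 2; count = 80; return 491; revised runs extra = -6; (!(((-step) + (base + 9)) != (4 - step))) -> true; limit = 8; delta = 1; delta = 1; result = 2; delta = 80; return 491; both end at 491.
Every one of the 140 inputs gives matching results.
verdict: equivalent
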